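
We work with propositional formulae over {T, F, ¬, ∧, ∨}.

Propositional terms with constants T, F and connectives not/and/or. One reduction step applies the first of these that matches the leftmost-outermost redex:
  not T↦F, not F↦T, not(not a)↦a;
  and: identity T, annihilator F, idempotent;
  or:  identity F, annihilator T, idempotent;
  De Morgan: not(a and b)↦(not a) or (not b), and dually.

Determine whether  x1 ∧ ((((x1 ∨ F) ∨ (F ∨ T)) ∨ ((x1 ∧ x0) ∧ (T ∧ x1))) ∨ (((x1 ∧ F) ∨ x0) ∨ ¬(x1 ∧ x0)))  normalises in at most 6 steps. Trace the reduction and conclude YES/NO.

Answer: YES — reaches normal form x1 in 6 ≤ 6 steps

Derivation:
  start: x1 ∧ ((((x1 ∨ F) ∨ (F ∨ T)) ∨ ((x1 ∧ x0) ∧ (T ∧ x1))) ∨ (((x1 ∧ F) ∨ x0) ∨ ¬(x1 ∧ x0)))
  [1] x1 ∧ (((x1 ∨ (F ∨ T)) ∨ ((x1 ∧ x0) ∧ (T ∧ x1))) ∨ (((x1 ∧ F) ∨ x0) ∨ ¬(x1 ∧ x0)))
  [2] x1 ∧ (((x1 ∨ T) ∨ ((x1 ∧ x0) ∧ (T ∧ x1))) ∨ (((x1 ∧ F) ∨ x0) ∨ ¬(x1 ∧ x0)))
  [3] x1 ∧ ((T ∨ ((x1 ∧ x0) ∧ (T ∧ x1))) ∨ (((x1 ∧ F) ∨ x0) ∨ ¬(x1 ∧ x0)))
  [4] x1 ∧ (T ∨ (((x1 ∧ F) ∨ x0) ∨ ¬(x1 ∧ x0)))
  [5] x1 ∧ T
  [6] x1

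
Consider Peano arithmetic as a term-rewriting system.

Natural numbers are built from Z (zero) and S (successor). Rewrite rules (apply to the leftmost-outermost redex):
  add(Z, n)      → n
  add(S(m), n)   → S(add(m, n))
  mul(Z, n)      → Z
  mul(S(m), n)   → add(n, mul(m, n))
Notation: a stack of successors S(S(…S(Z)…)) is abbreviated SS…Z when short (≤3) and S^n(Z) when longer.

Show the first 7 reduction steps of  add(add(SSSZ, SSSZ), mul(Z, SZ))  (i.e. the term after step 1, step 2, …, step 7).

Answer: after 7 steps: S(S(S(add(SSSZ, mul(Z, SZ)))))

Derivation:
  start: add(add(SSSZ, SSSZ), mul(Z, SZ))
  step 1: add(S(add(SSZ, SSSZ)), mul(Z, SZ))
  step 2: S(add(add(SSZ, SSSZ), mul(Z, SZ)))
  step 3: S(add(S(add(SZ, SSSZ)), mul(Z, SZ)))
  step 4: S(S(add(add(SZ, SSSZ), mul(Z, SZ))))
  step 5: S(S(add(S(add(Z, SSSZ)), mul(Z, SZ))))
  step 6: S(S(S(add(add(Z, SSSZ), mul(Z, SZ)))))
  step 7: S(S(S(add(SSSZ, mul(Z, SZ)))))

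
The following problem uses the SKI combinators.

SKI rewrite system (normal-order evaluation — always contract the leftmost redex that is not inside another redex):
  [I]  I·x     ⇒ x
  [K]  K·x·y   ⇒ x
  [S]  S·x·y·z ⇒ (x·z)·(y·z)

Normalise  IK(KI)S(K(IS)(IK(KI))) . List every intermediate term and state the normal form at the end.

  start: IK(KI)S(K(IS)(IK(KI)))
  →1  K(KI)S(K(IS)(IK(KI)))
  →2  KI(K(IS)(IK(KI)))
  →3  I

Answer: normal form = I  (in 3 steps)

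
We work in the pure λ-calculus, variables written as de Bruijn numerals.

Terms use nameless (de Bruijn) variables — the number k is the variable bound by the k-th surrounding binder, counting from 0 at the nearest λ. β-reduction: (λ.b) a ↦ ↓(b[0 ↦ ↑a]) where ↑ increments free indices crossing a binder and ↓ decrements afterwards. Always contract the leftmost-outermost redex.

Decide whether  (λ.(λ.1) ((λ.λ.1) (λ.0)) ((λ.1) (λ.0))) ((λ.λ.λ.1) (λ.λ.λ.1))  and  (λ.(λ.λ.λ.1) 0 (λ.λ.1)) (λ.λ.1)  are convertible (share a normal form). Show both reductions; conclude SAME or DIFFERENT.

Term A:
  start: (λ.(λ.1) ((λ.λ.1) (λ.0)) ((λ.1) (λ.0))) ((λ.λ.λ.1) (λ.λ.λ.1))
  →1  (λ.(λ.λ.λ.1) (λ.λ.λ.1)) ((λ.λ.1) (λ.0)) ((λ.(λ.λ.λ.1) (λ.λ.λ.1)) (λ.0))
  →2  (λ.λ.λ.1) (λ.λ.λ.1) ((λ.(λ.λ.λ.1) (λ.λ.λ.1)) (λ.0))
  →3  (λ.λ.1) ((λ.(λ.λ.λ.1) (λ.λ.λ.1)) (λ.0))
  →4  λ.(λ.(λ.λ.λ.1) (λ.λ.λ.1)) (λ.0)
  →5  λ.(λ.λ.λ.1) (λ.λ.λ.1)
  →6  λ.λ.λ.1

Term B:
  start: (λ.(λ.λ.λ.1) 0 (λ.λ.1)) (λ.λ.1)
  →1  (λ.λ.λ.1) (λ.λ.1) (λ.λ.1)
  →2  (λ.λ.1) (λ.λ.1)
  →3  λ.λ.λ.1

Answer: SAME — A ⇓ λ.λ.λ.1, B ⇓ λ.λ.λ.1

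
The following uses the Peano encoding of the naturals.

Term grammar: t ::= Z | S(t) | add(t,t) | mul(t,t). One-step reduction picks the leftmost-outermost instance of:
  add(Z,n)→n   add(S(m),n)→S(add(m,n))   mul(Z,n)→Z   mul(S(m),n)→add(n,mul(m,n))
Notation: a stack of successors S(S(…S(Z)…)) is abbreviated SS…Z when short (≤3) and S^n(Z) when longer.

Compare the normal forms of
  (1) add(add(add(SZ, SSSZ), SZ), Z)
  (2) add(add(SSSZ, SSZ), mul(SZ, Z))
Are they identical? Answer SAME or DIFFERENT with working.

Answer: SAME — A ⇓ S^5(Z), B ⇓ S^5(Z)

Derivation:
Term A:
  start: add(add(add(SZ, SSSZ), SZ), Z)
  [1] add(add(S(add(Z, SSSZ)), SZ), Z)
  [2] add(S(add(add(Z, SSSZ), SZ)), Z)
  [3] S(add(add(add(Z, SSSZ), SZ), Z))
  [4] S(add(add(SSSZ, SZ), Z))
  [5] S(add(S(add(SSZ, SZ)), Z))
  [6] S(S(add(add(SSZ, SZ), Z)))
  [7] S(S(add(S(add(SZ, SZ)), Z)))
  [8] S(S(S(add(add(SZ, SZ), Z))))
  [9] S(S(S(add(S(add(Z, SZ)), Z))))
  [10] S(S(S(S(add(add(Z, SZ), Z)))))
  [11] S(S(S(S(add(SZ, Z)))))
  [12] S(S(S(S(S(add(Z, Z))))))
  [13] S^5(Z)

Term B:
  start: add(add(SSSZ, SSZ), mul(SZ, Z))
  [1] add(S(add(SSZ, SSZ)), mul(SZ, Z))
  [2] S(add(add(SSZ, SSZ), mul(SZ, Z)))
  [3] S(add(S(add(SZ, SSZ)), mul(SZ, Z)))
  [4] S(S(add(add(SZ, SSZ), mul(SZ, Z))))
  [5] S(S(add(S(add(Z, SSZ)), mul(SZ, Z))))
  [6] S(S(S(add(add(Z, SSZ), mul(SZ, Z)))))
  [7] S(S(S(add(SSZ, mul(SZ, Z)))))
  [8] S(S(S(S(add(SZ, mul(SZ, Z))))))
  [9] S(S(S(S(S(add(Z, mul(SZ, Z)))))))
  [10] S(S(S(S(S(mul(SZ, Z))))))
  [11] S(S(S(S(S(add(Z, mul(Z, Z)))))))
  [12] S(S(S(S(S(mul(Z, Z))))))
  [13] S^5(Z)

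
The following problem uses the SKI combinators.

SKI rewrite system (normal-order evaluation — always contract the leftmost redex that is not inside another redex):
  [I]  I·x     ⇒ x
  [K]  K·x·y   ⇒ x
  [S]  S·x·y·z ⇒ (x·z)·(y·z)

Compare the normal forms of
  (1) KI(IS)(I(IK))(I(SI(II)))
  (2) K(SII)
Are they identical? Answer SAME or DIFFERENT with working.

Answer: SAME — A ⇓ K(SII), B ⇓ K(SII)

Reduction:
Term A:
  start: KI(IS)(I(IK))(I(SI(II)))
  →1  I(I(IK))(I(SI(II)))
  →2  I(IK)(I(SI(II)))
  →3  IK(I(SI(II)))
  →4  K(I(SI(II)))
  →5  K(SI(II))
  →6  K(SII)

Term B:
  start: K(SII)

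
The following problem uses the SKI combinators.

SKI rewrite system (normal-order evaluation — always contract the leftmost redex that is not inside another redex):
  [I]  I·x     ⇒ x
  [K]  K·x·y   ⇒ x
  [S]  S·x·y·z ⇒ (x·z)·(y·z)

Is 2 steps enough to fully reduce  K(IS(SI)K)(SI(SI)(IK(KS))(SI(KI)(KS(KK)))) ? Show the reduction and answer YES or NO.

  start: K(IS(SI)K)(SI(SI)(IK(KS))(SI(KI)(KS(KK))))
  [1] IS(SI)K
  [2] S(SI)K

Answer: YES — reaches normal form S(SI)K in 2 ≤ 2 steps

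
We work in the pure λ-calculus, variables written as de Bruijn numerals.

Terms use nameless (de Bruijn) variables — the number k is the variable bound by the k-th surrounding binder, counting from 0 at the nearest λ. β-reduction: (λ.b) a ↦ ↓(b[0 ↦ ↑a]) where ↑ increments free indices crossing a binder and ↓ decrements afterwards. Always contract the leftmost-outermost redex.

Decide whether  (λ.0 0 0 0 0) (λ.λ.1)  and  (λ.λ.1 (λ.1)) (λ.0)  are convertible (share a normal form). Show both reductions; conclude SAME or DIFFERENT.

Answer: SAME — A ⇓ λ.λ.1, B ⇓ λ.λ.1

Reduction:
Term A:
  start: (λ.0 0 0 0 0) (λ.λ.1)
  step 1: (λ.λ.1) (λ.λ.1) (λ.λ.1) (λ.λ.1) (λ.λ.1)
  step 2: (λ.λ.λ.1) (λ.λ.1) (λ.λ.1) (λ.λ.1)
  step 3: (λ.λ.1) (λ.λ.1) (λ.λ.1)
  step 4: (λ.λ.λ.1) (λ.λ.1)
  step 5: λ.λ.1

Term B:
  start: (λ.λ.1 (λ.1)) (λ.0)
  step 1: λ.(λ.0) (λ.1)
  step 2: λ.λ.1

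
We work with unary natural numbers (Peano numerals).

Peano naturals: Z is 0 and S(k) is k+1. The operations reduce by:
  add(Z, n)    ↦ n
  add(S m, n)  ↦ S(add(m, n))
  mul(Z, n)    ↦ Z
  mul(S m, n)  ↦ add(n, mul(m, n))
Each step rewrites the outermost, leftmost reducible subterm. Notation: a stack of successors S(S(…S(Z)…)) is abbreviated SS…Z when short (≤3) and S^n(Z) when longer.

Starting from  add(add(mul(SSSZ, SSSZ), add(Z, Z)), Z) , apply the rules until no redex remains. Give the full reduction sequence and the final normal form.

  start: add(add(mul(SSSZ, SSSZ), add(Z, Z)), Z)
  step 1: add(add(add(SSSZ, mul(SSZ, SSSZ)), add(Z, Z)), Z)
  step 2: add(add(S(add(SSZ, mul(SSZ, SSSZ))), add(Z, Z)), Z)
  step 3: add(S(add(add(SSZ, mul(SSZ, SSSZ)), add(Z, Z))), Z)
  step 4: S(add(add(add(SSZ, mul(SSZ, SSSZ)), add(Z, Z)), Z))
  step 5: S(add(add(S(add(SZ, mul(SSZ, SSSZ))), add(Z, Z)), Z))
  step 6: S(add(S(add(add(SZ, mul(SSZ, SSSZ)), add(Z, Z))), Z))
  step 7: S(S(add(add(add(SZ, mul(SSZ, SSSZ)), add(Z, Z)), Z)))
  step 8: S(S(add(add(S(add(Z, mul(SSZ, SSSZ))), add(Z, Z)), Z)))
  step 9: S(S(add(S(add(add(Z, mul(SSZ, SSSZ)), add(Z, Z))), Z)))
  step 10: S(S(S(add(add(add(Z, mul(SSZ, SSSZ)), add(Z, Z)), Z))))
  step 11: S(S(S(add(add(mul(SSZ, SSSZ), add(Z, Z)), Z))))
  step 12: S(S(S(add(add(add(SSSZ, mul(SZ, SSSZ)), add(Z, Z)), Z))))
  step 13: S(S(S(add(add(S(add(SSZ, mul(SZ, SSSZ))), add(Z, Z)), Z))))
  step 14: S(S(S(add(S(add(add(SSZ, mul(SZ, SSSZ)), add(Z, Z))), Z))))
  step 15: S(S(S(S(add(add(add(SSZ, mul(SZ, SSSZ)), add(Z, Z)), Z)))))
  step 16: S(S(S(S(add(add(S(add(SZ, mul(SZ, SSSZ))), add(Z, Z)), Z)))))
  step 17: S(S(S(S(add(S(add(add(SZ, mul(SZ, SSSZ)), add(Z, Z))), Z)))))
  step 18: S(S(S(S(S(add(add(add(SZ, mul(SZ, SSSZ)), add(Z, Z)), Z))))))
  step 19: S(S(S(S(S(add(add(S(add(Z, mul(SZ, SSSZ))), add(Z, Z)), Z))))))
  step 20: S(S(S(S(S(add(S(add(add(Z, mul(SZ, SSSZ)), add(Z, Z))), Z))))))
  step 21: S(S(S(S(S(S(add(add(add(Z, mul(SZ, SSSZ)), add(Z, Z)), Z)))))))
  step 22: S(S(S(S(S(S(add(add(mul(SZ, SSSZ), add(Z, Z)), Z)))))))
  step 23: S(S(S(S(S(S(add(add(add(SSSZ, mul(Z, SSSZ)), add(Z, Z)), Z)))))))
  step 24: S(S(S(S(S(S(add(add(S(add(SSZ, mul(Z, SSSZ))), add(Z, Z)), Z)))))))
  step 25: S(S(S(S(S(S(add(S(add(add(SSZ, mul(Z, SSSZ)), add(Z, Z))), Z)))))))
  step 26: S(S(S(S(S(S(S(add(add(add(SSZ, mul(Z, SSSZ)), add(Z, Z)), Z))))))))
  step 27: S(S(S(S(S(S(S(add(add(S(add(SZ, mul(Z, SSSZ))), add(Z, Z)), Z))))))))
  step 28: S(S(S(S(S(S(S(add(S(add(add(SZ, mul(Z, SSSZ)), add(Z, Z))), Z))))))))
  step 29: S(S(S(S(S(S(S(S(add(add(add(SZ, mul(Z, SSSZ)), add(Z, Z)), Z)))))))))
  step 30: S(S(S(S(S(S(S(S(add(add(S(add(Z, mul(Z, SSSZ))), add(Z, Z)), Z)))))))))
  step 31: S(S(S(S(S(S(S(S(add(S(add(add(Z, mul(Z, SSSZ)), add(Z, Z))), Z)))))))))
  step 32: S(S(S(S(S(S(S(S(S(add(add(add(Z, mul(Z, SSSZ)), add(Z, Z)), Z))))))))))
  step 33: S(S(S(S(S(S(S(S(S(add(add(mul(Z, SSSZ), add(Z, Z)), Z))))))))))
  step 34: S(S(S(S(S(S(S(S(S(add(add(Z, add(Z, Z)), Z))))))))))
  step 35: S(S(S(S(S(S(S(S(S(add(add(Z, Z), Z))))))))))
  step 36: S(S(S(S(S(S(S(S(S(add(Z, Z))))))))))
  step 37: S^9(Z)

Answer: normal form = S^9(Z)  (in 37 steps)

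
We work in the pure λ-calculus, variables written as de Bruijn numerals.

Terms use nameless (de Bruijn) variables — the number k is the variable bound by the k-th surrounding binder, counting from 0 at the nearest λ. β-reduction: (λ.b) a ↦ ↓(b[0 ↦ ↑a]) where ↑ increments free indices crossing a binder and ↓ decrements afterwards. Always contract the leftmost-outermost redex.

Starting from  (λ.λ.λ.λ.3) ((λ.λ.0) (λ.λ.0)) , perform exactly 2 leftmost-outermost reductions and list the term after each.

Answer: after 2 steps: λ.λ.λ.λ.0

Derivation:
  start: (λ.λ.λ.λ.3) ((λ.λ.0) (λ.λ.0))
  [1] λ.λ.λ.(λ.λ.0) (λ.λ.0)
  [2] λ.λ.λ.λ.0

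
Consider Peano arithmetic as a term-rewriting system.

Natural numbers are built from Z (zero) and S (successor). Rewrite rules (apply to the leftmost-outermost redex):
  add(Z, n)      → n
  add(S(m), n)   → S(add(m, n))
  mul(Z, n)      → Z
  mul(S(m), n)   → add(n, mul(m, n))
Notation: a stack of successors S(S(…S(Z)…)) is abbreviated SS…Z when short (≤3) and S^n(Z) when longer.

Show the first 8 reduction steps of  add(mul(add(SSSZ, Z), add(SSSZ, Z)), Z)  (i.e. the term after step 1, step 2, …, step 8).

  start: add(mul(add(SSSZ, Z), add(SSSZ, Z)), Z)
  →1  add(mul(S(add(SSZ, Z)), add(SSSZ, Z)), Z)
  →2  add(add(add(SSSZ, Z), mul(add(SSZ, Z), add(SSSZ, Z))), Z)
  →3  add(add(S(add(SSZ, Z)), mul(add(SSZ, Z), add(SSSZ, Z))), Z)
  →4  add(S(add(add(SSZ, Z), mul(add(SSZ, Z), add(SSSZ, Z)))), Z)
  →5  S(add(add(add(SSZ, Z), mul(add(SSZ, Z), add(SSSZ, Z))), Z))
  →6  S(add(add(S(add(SZ, Z)), mul(add(SSZ, Z), add(SSSZ, Z))), Z))
  →7  S(add(S(add(add(SZ, Z), mul(add(SSZ, Z), add(SSSZ, Z)))), Z))
  →8  S(S(add(add(add(SZ, Z), mul(add(SSZ, Z), add(SSSZ, Z))), Z)))

Answer: after 8 steps: S(S(add(add(add(SZ, Z), mul(add(SSZ, Z), add(SSSZ, Z))), Z)))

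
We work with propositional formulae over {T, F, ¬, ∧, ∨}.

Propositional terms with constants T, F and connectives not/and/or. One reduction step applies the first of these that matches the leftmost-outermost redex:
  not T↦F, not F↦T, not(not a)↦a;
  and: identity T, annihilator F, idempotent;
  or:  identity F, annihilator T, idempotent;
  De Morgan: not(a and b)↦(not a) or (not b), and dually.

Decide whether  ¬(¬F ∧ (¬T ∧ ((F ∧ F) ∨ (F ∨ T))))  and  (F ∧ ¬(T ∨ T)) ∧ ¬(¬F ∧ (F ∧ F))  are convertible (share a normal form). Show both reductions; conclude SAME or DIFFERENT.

Answer: DIFFERENT — A ⇓ T, B ⇓ F

Reduction:
Term A:
  start: ¬(¬F ∧ (¬T ∧ ((F ∧ F) ∨ (F ∨ T))))
  step 1: ¬¬F ∨ ¬(¬T ∧ ((F ∧ F) ∨ (F ∨ T)))
  step 2: F ∨ ¬(¬T ∧ ((F ∧ F) ∨ (F ∨ T)))
  step 3: ¬(¬T ∧ ((F ∧ F) ∨ (F ∨ T)))
  step 4: ¬¬T ∨ ¬((F ∧ F) ∨ (F ∨ T))
  step 5: T ∨ ¬((F ∧ F) ∨ (F ∨ T))
  step 6: T

Term B:
  start: (F ∧ ¬(T ∨ T)) ∧ ¬(¬F ∧ (F ∧ F))
  step 1: F ∧ ¬(¬F ∧ (F ∧ F))
  step 2: F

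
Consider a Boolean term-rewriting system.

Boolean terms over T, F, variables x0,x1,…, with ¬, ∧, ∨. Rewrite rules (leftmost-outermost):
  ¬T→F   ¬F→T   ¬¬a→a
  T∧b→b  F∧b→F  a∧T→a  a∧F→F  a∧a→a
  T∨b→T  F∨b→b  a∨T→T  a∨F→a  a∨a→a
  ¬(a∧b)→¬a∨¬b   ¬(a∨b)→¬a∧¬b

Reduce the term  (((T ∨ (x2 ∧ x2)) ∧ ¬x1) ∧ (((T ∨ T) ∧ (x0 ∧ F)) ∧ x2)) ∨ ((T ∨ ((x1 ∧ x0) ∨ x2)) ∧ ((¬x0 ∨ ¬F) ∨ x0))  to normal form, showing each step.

  start: (((T ∨ (x2 ∧ x2)) ∧ ¬x1) ∧ (((T ∨ T) ∧ (x0 ∧ F)) ∧ x2)) ∨ ((T ∨ ((x1 ∧ x0) ∨ x2)) ∧ ((¬x0 ∨ ¬F) ∨ x0))
  →1  ((T ∧ ¬x1) ∧ (((T ∨ T) ∧ (x0 ∧ F)) ∧ x2)) ∨ ((T ∨ ((x1 ∧ x0) ∨ x2)) ∧ ((¬x0 ∨ ¬F) ∨ x0))
  →2  (¬x1 ∧ (((T ∨ T) ∧ (x0 ∧ F)) ∧ x2)) ∨ ((T ∨ ((x1 ∧ x0) ∨ x2)) ∧ ((¬x0 ∨ ¬F) ∨ x0))
  →3  (¬x1 ∧ ((T ∧ (x0 ∧ F)) ∧ x2)) ∨ ((T ∨ ((x1 ∧ x0) ∨ x2)) ∧ ((¬x0 ∨ ¬F) ∨ x0))
  →4  (¬x1 ∧ ((x0 ∧ F) ∧ x2)) ∨ ((T ∨ ((x1 ∧ x0) ∨ x2)) ∧ ((¬x0 ∨ ¬F) ∨ x0))
  →5  (¬x1 ∧ (F ∧ x2)) ∨ ((T ∨ ((x1 ∧ x0) ∨ x2)) ∧ ((¬x0 ∨ ¬F) ∨ x0))
  →6  (¬x1 ∧ F) ∨ ((T ∨ ((x1 ∧ x0) ∨ x2)) ∧ ((¬x0 ∨ ¬F) ∨ x0))
  →7  F ∨ ((T ∨ ((x1 ∧ x0) ∨ x2)) ∧ ((¬x0 ∨ ¬F) ∨ x0))
  →8  (T ∨ ((x1 ∧ x0) ∨ x2)) ∧ ((¬x0 ∨ ¬F) ∨ x0)
  →9  T ∧ ((¬x0 ∨ ¬F) ∨ x0)
  →10  (¬x0 ∨ ¬F) ∨ x0
  →11  (¬x0 ∨ T) ∨ x0
  →12  T ∨ x0
  →13  T

Answer: normal form = T  (in 13 steps)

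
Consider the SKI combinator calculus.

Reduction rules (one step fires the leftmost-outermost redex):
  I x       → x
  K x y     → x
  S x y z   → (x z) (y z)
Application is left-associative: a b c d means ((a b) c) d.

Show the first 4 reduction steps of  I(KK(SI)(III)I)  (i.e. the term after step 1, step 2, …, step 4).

  start: I(KK(SI)(III)I)
  →1  KK(SI)(III)I
  →2  K(III)I
  →3  III
  →4  II

Answer: after 4 steps: II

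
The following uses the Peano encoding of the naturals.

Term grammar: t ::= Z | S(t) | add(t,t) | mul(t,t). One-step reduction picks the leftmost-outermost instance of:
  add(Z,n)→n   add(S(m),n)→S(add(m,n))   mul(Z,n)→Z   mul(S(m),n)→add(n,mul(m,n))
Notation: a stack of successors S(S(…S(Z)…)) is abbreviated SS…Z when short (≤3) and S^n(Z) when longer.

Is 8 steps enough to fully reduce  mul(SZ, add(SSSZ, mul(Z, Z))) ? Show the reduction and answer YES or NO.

Answer: NO — after 8 steps the term is S(S(S(add(mul(Z, Z), mul(Z, add(SSSZ, mul(Z, Z))))))), not yet normal

Reduction:
  start: mul(SZ, add(SSSZ, mul(Z, Z)))
  step 1: add(add(SSSZ, mul(Z, Z)), mul(Z, add(SSSZ, mul(Z, Z))))
  step 2: add(S(add(SSZ, mul(Z, Z))), mul(Z, add(SSSZ, mul(Z, Z))))
  step 3: S(add(add(SSZ, mul(Z, Z)), mul(Z, add(SSSZ, mul(Z, Z)))))
  step 4: S(add(S(add(SZ, mul(Z, Z))), mul(Z, add(SSSZ, mul(Z, Z)))))
  step 5: S(S(add(add(SZ, mul(Z, Z)), mul(Z, add(SSSZ, mul(Z, Z))))))
  step 6: S(S(add(S(add(Z, mul(Z, Z))), mul(Z, add(SSSZ, mul(Z, Z))))))
  step 7: S(S(S(add(add(Z, mul(Z, Z)), mul(Z, add(SSSZ, mul(Z, Z)))))))
  step 8: S(S(S(add(mul(Z, Z), mul(Z, add(SSSZ, mul(Z, Z)))))))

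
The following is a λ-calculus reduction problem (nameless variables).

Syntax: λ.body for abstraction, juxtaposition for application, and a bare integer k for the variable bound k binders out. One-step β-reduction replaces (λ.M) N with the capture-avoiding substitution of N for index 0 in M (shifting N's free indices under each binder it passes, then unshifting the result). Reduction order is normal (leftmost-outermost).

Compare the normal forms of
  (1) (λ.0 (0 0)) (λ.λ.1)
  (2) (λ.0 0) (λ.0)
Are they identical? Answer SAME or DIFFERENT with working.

Term A:
  start: (λ.0 (0 0)) (λ.λ.1)
  [1] (λ.λ.1) ((λ.λ.1) (λ.λ.1))
  [2] λ.(λ.λ.1) (λ.λ.1)
  [3] λ.λ.λ.λ.1

Term B:
  start: (λ.0 0) (λ.0)
  [1] (λ.0) (λ.0)
  [2] λ.0

Answer: DIFFERENT — A ⇓ λ.λ.λ.λ.1, B ⇓ λ.0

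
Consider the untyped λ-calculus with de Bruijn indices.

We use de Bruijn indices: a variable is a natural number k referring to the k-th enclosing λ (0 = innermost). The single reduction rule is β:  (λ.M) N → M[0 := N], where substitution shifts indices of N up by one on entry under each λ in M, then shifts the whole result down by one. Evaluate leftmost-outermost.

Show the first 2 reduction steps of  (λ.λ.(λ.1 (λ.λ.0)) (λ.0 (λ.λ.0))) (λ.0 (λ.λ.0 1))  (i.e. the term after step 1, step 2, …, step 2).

  start: (λ.λ.(λ.1 (λ.λ.0)) (λ.0 (λ.λ.0))) (λ.0 (λ.λ.0 1))
  [1] λ.(λ.1 (λ.λ.0)) (λ.0 (λ.λ.0))
  [2] λ.0 (λ.λ.0)

Answer: after 2 steps: λ.0 (λ.λ.0)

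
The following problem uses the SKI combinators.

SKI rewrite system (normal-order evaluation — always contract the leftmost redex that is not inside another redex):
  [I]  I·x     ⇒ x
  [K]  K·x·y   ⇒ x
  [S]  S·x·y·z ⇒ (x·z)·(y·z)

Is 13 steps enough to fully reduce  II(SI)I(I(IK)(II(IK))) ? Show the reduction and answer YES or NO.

  start: II(SI)I(I(IK)(II(IK)))
  [1] I(SI)I(I(IK)(II(IK)))
  [2] SII(I(IK)(II(IK)))
  [3] I(I(IK)(II(IK)))(I(I(IK)(II(IK))))
  [4] I(IK)(II(IK))(I(I(IK)(II(IK))))
  [5] IK(II(IK))(I(I(IK)(II(IK))))
  [6] K(II(IK))(I(I(IK)(II(IK))))
  [7] II(IK)
  [8] I(IK)
  [9] IK
  [10] K

Answer: YES — reaches normal form K in 10 ≤ 13 steps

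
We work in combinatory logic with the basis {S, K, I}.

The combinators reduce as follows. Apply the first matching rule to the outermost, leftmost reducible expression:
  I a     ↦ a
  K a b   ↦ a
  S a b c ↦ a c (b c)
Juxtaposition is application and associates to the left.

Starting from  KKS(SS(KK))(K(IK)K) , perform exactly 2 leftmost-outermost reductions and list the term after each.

Answer: after 2 steps: SS(KK)

Working:
  start: KKS(SS(KK))(K(IK)K)
  step 1: K(SS(KK))(K(IK)K)
  step 2: SS(KK)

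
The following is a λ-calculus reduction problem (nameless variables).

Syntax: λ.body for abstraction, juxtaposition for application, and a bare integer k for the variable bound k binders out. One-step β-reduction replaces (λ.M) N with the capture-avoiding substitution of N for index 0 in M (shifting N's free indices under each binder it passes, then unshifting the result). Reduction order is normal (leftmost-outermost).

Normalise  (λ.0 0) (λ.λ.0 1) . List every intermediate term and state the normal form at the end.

  start: (λ.0 0) (λ.λ.0 1)
  step 1: (λ.λ.0 1) (λ.λ.0 1)
  step 2: λ.0 (λ.λ.0 1)

Answer: normal form = λ.0 (λ.λ.0 1)  (in 2 steps)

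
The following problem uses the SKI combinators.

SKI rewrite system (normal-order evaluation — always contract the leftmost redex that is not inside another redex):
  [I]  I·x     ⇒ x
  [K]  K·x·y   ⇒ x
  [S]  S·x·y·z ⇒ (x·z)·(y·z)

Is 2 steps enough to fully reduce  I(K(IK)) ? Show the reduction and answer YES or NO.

  start: I(K(IK))
  step 1: K(IK)
  step 2: KK

Answer: YES — reaches normal form KK in 2 ≤ 2 steps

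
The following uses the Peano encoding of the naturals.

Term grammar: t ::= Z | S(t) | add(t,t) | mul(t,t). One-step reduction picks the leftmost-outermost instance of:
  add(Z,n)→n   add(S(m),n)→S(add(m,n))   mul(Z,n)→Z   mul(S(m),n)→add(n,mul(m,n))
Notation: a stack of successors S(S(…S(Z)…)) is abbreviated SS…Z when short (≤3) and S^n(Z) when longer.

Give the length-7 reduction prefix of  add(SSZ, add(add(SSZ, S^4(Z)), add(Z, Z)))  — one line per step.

  start: add(SSZ, add(add(SSZ, S^4(Z)), add(Z, Z)))
  step 1: S(add(SZ, add(add(SSZ, S^4(Z)), add(Z, Z))))
  step 2: S(S(add(Z, add(add(SSZ, S^4(Z)), add(Z, Z)))))
  step 3: S(S(add(add(SSZ, S^4(Z)), add(Z, Z))))
  step 4: S(S(add(S(add(SZ, S^4(Z))), add(Z, Z))))
  step 5: S(S(S(add(add(SZ, S^4(Z)), add(Z, Z)))))
  step 6: S(S(S(add(S(add(Z, S^4(Z))), add(Z, Z)))))
  step 7: S(S(S(S(add(add(Z, S^4(Z)), add(Z, Z))))))

Answer: after 7 steps: S(S(S(S(add(add(Z, S^4(Z)), add(Z, Z))))))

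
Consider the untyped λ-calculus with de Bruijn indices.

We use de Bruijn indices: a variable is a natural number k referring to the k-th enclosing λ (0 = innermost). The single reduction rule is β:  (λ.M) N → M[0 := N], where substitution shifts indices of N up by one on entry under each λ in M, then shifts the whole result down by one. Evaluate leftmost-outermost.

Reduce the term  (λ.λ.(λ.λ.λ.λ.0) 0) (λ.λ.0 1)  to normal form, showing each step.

Answer: normal form = λ.λ.λ.λ.0  (in 2 steps)

Derivation:
  start: (λ.λ.(λ.λ.λ.λ.0) 0) (λ.λ.0 1)
  →1  λ.(λ.λ.λ.λ.0) 0
  →2  λ.λ.λ.λ.0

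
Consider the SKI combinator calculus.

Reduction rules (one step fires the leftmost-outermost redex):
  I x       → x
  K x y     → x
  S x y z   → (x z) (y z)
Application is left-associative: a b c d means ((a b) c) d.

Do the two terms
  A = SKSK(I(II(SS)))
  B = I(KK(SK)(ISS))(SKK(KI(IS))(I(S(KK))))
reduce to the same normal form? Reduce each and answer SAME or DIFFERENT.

Answer: DIFFERENT — A ⇓ K(SS), B ⇓ SS

Working:
Term A:
  start: SKSK(I(II(SS)))
  step 1: KK(SK)(I(II(SS)))
  step 2: K(I(II(SS)))
  step 3: K(II(SS))
  step 4: K(I(SS))
  step 5: K(SS)

Term B:
  start: I(KK(SK)(ISS))(SKK(KI(IS))(I(S(KK))))
  step 1: KK(SK)(ISS)(SKK(KI(IS))(I(S(KK))))
  step 2: K(ISS)(SKK(KI(IS))(I(S(KK))))
  step 3: ISS
  step 4: SS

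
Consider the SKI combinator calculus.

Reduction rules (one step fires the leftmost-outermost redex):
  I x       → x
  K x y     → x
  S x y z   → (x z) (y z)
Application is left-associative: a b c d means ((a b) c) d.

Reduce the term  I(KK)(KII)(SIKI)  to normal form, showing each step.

Answer: normal form = K(KI)  (in 5 steps)

Derivation:
  start: I(KK)(KII)(SIKI)
  [1] KK(KII)(SIKI)
  [2] K(SIKI)
  [3] K(II(KI))
  [4] K(I(KI))
  [5] K(KI)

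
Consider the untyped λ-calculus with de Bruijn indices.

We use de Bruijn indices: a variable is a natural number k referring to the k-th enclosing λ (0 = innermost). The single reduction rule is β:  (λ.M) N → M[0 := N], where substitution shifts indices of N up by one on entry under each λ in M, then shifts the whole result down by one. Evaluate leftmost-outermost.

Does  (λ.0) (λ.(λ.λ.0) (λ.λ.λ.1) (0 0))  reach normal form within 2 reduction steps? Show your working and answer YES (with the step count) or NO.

Answer: NO — after 2 steps the term is λ.(λ.0) (0 0), not yet normal

Working:
  start: (λ.0) (λ.(λ.λ.0) (λ.λ.λ.1) (0 0))
  →1  λ.(λ.λ.0) (λ.λ.λ.1) (0 0)
  →2  λ.(λ.0) (0 0)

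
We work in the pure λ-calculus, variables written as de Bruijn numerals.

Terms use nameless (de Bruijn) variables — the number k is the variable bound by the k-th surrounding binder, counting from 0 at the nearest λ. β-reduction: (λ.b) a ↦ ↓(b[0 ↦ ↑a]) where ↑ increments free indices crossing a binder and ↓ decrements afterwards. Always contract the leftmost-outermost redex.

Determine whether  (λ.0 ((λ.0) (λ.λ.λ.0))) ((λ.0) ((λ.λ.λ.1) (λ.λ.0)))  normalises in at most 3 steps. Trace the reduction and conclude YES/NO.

Answer: NO — after 3 steps the term is (λ.λ.1) ((λ.0) (λ.λ.λ.0)), not yet normal

Derivation:
  start: (λ.0 ((λ.0) (λ.λ.λ.0))) ((λ.0) ((λ.λ.λ.1) (λ.λ.0)))
  [1] (λ.0) ((λ.λ.λ.1) (λ.λ.0)) ((λ.0) (λ.λ.λ.0))
  [2] (λ.λ.λ.1) (λ.λ.0) ((λ.0) (λ.λ.λ.0))
  [3] (λ.λ.1) ((λ.0) (λ.λ.λ.0))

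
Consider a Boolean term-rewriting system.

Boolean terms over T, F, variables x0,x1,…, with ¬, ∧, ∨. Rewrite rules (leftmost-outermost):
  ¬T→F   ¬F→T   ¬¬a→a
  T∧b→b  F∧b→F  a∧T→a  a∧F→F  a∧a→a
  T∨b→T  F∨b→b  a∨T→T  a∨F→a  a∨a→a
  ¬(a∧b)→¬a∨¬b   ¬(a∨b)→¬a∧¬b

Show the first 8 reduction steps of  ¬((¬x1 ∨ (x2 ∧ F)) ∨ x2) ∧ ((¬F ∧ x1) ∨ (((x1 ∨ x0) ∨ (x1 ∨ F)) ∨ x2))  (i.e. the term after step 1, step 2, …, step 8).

  start: ¬((¬x1 ∨ (x2 ∧ F)) ∨ x2) ∧ ((¬F ∧ x1) ∨ (((x1 ∨ x0) ∨ (x1 ∨ F)) ∨ x2))
  [1] (¬(¬x1 ∨ (x2 ∧ F)) ∧ ¬x2) ∧ ((¬F ∧ x1) ∨ (((x1 ∨ x0) ∨ (x1 ∨ F)) ∨ x2))
  [2] ((¬¬x1 ∧ ¬(x2 ∧ F)) ∧ ¬x2) ∧ ((¬F ∧ x1) ∨ (((x1 ∨ x0) ∨ (x1 ∨ F)) ∨ x2))
  [3] ((x1 ∧ ¬(x2 ∧ F)) ∧ ¬x2) ∧ ((¬F ∧ x1) ∨ (((x1 ∨ x0) ∨ (x1 ∨ F)) ∨ x2))
  [4] ((x1 ∧ (¬x2 ∨ ¬F)) ∧ ¬x2) ∧ ((¬F ∧ x1) ∨ (((x1 ∨ x0) ∨ (x1 ∨ F)) ∨ x2))
  [5] ((x1 ∧ (¬x2 ∨ T)) ∧ ¬x2) ∧ ((¬F ∧ x1) ∨ (((x1 ∨ x0) ∨ (x1 ∨ F)) ∨ x2))
  [6] ((x1 ∧ T) ∧ ¬x2) ∧ ((¬F ∧ x1) ∨ (((x1 ∨ x0) ∨ (x1 ∨ F)) ∨ x2))
  [7] (x1 ∧ ¬x2) ∧ ((¬F ∧ x1) ∨ (((x1 ∨ x0) ∨ (x1 ∨ F)) ∨ x2))
  [8] (x1 ∧ ¬x2) ∧ ((T ∧ x1) ∨ (((x1 ∨ x0) ∨ (x1 ∨ F)) ∨ x2))

Answer: after 8 steps: (x1 ∧ ¬x2) ∧ ((T ∧ x1) ∨ (((x1 ∨ x0) ∨ (x1 ∨ F)) ∨ x2))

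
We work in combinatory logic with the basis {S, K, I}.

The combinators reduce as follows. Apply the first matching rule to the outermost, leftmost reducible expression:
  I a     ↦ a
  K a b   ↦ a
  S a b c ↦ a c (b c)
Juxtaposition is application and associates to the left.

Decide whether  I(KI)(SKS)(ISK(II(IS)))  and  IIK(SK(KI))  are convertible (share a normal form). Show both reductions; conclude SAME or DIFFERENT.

Term A:
  start: I(KI)(SKS)(ISK(II(IS)))
  →1  KI(SKS)(ISK(II(IS)))
  →2  I(ISK(II(IS)))
  →3  ISK(II(IS))
  →4  SK(II(IS))
  →5  SK(I(IS))
  →6  SK(IS)
  →7  SKS

Term B:
  start: IIK(SK(KI))
  →1  IK(SK(KI))
  →2  K(SK(KI))

Answer: DIFFERENT — A ⇓ SKS, B ⇓ K(SK(KI))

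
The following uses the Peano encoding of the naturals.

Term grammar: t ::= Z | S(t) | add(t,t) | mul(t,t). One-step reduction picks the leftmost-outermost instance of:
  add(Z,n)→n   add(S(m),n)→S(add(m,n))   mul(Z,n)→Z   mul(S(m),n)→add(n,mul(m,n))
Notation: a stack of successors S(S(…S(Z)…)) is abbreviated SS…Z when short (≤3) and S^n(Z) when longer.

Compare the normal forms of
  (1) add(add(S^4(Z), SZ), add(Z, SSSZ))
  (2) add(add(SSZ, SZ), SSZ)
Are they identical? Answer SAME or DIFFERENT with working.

Answer: DIFFERENT — A ⇓ S^8(Z), B ⇓ S^5(Z)

Reduction:
Term A:
  start: add(add(S^4(Z), SZ), add(Z, SSSZ))
  [1] add(S(add(SSSZ, SZ)), add(Z, SSSZ))
  [2] S(add(add(SSSZ, SZ), add(Z, SSSZ)))
  [3] S(add(S(add(SSZ, SZ)), add(Z, SSSZ)))
  [4] S(S(add(add(SSZ, SZ), add(Z, SSSZ))))
  [5] S(S(add(S(add(SZ, SZ)), add(Z, SSSZ))))
  [6] S(S(S(add(add(SZ, SZ), add(Z, SSSZ)))))
  [7] S(S(S(add(S(add(Z, SZ)), add(Z, SSSZ)))))
  [8] S(S(S(S(add(add(Z, SZ), add(Z, SSSZ))))))
  [9] S(S(S(S(add(SZ, add(Z, SSSZ))))))
  [10] S(S(S(S(S(add(Z, add(Z, SSSZ)))))))
  [11] S(S(S(S(S(add(Z, SSSZ))))))
  [12] S^8(Z)

Term B:
  start: add(add(SSZ, SZ), SSZ)
  [1] add(S(add(SZ, SZ)), SSZ)
  [2] S(add(add(SZ, SZ), SSZ))
  [3] S(add(S(add(Z, SZ)), SSZ))
  [4] S(S(add(add(Z, SZ), SSZ)))
  [5] S(S(add(SZ, SSZ)))
  [6] S(S(S(add(Z, SSZ))))
  [7] S^5(Z)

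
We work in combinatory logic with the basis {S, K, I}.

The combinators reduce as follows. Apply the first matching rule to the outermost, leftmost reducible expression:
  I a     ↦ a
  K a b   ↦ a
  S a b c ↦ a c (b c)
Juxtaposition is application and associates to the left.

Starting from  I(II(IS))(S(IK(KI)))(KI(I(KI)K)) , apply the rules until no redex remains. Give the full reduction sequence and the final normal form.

Answer: normal form = S(S(K(KI)))I  (in 6 steps)

Derivation:
  start: I(II(IS))(S(IK(KI)))(KI(I(KI)K))
  step 1: II(IS)(S(IK(KI)))(KI(I(KI)K))
  step 2: I(IS)(S(IK(KI)))(KI(I(KI)K))
  step 3: IS(S(IK(KI)))(KI(I(KI)K))
  step 4: S(S(IK(KI)))(KI(I(KI)K))
  step 5: S(S(K(KI)))(KI(I(KI)K))
  step 6: S(S(K(KI)))I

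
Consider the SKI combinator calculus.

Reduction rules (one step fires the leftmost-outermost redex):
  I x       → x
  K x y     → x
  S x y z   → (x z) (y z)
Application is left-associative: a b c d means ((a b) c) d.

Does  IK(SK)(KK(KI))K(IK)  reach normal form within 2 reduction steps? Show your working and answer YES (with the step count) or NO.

  start: IK(SK)(KK(KI))K(IK)
  →1  K(SK)(KK(KI))K(IK)
  →2  SKK(IK)

Answer: NO — after 2 steps the term is SKK(IK), not yet normal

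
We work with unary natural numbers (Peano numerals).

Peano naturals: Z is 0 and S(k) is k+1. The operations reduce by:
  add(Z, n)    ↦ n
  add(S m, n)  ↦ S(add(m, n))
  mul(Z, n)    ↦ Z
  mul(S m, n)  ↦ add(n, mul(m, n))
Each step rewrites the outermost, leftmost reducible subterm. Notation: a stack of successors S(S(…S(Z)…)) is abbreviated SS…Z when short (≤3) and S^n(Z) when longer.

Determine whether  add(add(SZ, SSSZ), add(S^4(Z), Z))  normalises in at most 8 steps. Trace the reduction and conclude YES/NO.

  start: add(add(SZ, SSSZ), add(S^4(Z), Z))
  step 1: add(S(add(Z, SSSZ)), add(S^4(Z), Z))
  step 2: S(add(add(Z, SSSZ), add(S^4(Z), Z)))
  step 3: S(add(SSSZ, add(S^4(Z), Z)))
  step 4: S(S(add(SSZ, add(S^4(Z), Z))))
  step 5: S(S(S(add(SZ, add(S^4(Z), Z)))))
  step 6: S(S(S(S(add(Z, add(S^4(Z), Z))))))
  step 7: S(S(S(S(add(S^4(Z), Z)))))
  step 8: S(S(S(S(S(add(SSSZ, Z))))))

Answer: NO — after 8 steps the term is S(S(S(S(S(add(SSSZ, Z)))))), not yet normal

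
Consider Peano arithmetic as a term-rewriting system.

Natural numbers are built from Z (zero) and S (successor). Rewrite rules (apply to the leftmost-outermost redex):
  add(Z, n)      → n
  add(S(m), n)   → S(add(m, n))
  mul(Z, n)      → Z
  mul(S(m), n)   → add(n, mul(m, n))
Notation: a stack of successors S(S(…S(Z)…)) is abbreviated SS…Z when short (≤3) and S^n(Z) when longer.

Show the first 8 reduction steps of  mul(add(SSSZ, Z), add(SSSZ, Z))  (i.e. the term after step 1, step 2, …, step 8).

Answer: after 8 steps: S(S(S(add(add(Z, Z), mul(add(SSZ, Z), add(SSSZ, Z))))))

Working:
  start: mul(add(SSSZ, Z), add(SSSZ, Z))
  step 1: mul(S(add(SSZ, Z)), add(SSSZ, Z))
  step 2: add(add(SSSZ, Z), mul(add(SSZ, Z), add(SSSZ, Z)))
  step 3: add(S(add(SSZ, Z)), mul(add(SSZ, Z), add(SSSZ, Z)))
  step 4: S(add(add(SSZ, Z), mul(add(SSZ, Z), add(SSSZ, Z))))
  step 5: S(add(S(add(SZ, Z)), mul(add(SSZ, Z), add(SSSZ, Z))))
  step 6: S(S(add(add(SZ, Z), mul(add(SSZ, Z), add(SSSZ, Z)))))
  step 7: S(S(add(S(add(Z, Z)), mul(add(SSZ, Z), add(SSSZ, Z)))))
  step 8: S(S(S(add(add(Z, Z), mul(add(SSZ, Z), add(SSSZ, Z))))))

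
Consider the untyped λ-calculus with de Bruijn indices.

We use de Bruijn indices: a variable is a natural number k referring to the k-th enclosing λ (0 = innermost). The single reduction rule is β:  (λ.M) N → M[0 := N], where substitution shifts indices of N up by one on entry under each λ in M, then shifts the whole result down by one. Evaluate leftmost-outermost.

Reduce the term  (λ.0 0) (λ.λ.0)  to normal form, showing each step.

Answer: normal form = λ.0  (in 2 steps)

Derivation:
  start: (λ.0 0) (λ.λ.0)
  →1  (λ.λ.0) (λ.λ.0)
  →2  λ.0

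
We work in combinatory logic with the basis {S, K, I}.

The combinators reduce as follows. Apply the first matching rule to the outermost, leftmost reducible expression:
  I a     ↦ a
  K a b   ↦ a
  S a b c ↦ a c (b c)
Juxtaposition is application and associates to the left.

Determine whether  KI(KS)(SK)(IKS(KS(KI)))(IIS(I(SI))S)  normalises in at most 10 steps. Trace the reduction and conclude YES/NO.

  start: KI(KS)(SK)(IKS(KS(KI)))(IIS(I(SI))S)
  step 1: I(SK)(IKS(KS(KI)))(IIS(I(SI))S)
  step 2: SK(IKS(KS(KI)))(IIS(I(SI))S)
  step 3: K(IIS(I(SI))S)(IKS(KS(KI))(IIS(I(SI))S))
  step 4: IIS(I(SI))S
  step 5: IS(I(SI))S
  step 6: S(I(SI))S
  step 7: S(SI)S

Answer: YES — reaches normal form S(SI)S in 7 ≤ 10 steps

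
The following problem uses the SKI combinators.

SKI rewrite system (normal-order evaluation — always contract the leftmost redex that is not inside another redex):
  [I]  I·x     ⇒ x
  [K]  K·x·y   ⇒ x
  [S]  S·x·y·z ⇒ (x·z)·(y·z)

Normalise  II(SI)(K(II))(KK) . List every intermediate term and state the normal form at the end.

  start: II(SI)(K(II))(KK)
  step 1: I(SI)(K(II))(KK)
  step 2: SI(K(II))(KK)
  step 3: I(KK)(K(II)(KK))
  step 4: KK(K(II)(KK))
  step 5: K

Answer: normal form = K  (in 5 steps)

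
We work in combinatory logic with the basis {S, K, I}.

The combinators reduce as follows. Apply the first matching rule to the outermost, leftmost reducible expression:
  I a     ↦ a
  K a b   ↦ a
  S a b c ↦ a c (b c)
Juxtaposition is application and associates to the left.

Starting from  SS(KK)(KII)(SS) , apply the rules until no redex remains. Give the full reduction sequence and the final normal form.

  start: SS(KK)(KII)(SS)
  [1] S(KII)(KK(KII))(SS)
  [2] KII(SS)(KK(KII)(SS))
  [3] I(SS)(KK(KII)(SS))
  [4] SS(KK(KII)(SS))
  [5] SS(K(SS))

Answer: normal form = SS(K(SS))  (in 5 steps)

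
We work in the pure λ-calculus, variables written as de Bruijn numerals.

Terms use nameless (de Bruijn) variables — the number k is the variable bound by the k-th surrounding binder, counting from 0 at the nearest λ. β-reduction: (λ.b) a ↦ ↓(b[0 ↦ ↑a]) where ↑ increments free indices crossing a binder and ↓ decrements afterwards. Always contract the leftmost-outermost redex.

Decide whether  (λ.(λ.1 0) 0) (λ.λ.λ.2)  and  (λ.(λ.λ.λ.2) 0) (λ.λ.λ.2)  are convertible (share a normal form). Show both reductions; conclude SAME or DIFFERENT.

Term A:
  start: (λ.(λ.1 0) 0) (λ.λ.λ.2)
  [1] (λ.(λ.λ.λ.2) 0) (λ.λ.λ.2)
  [2] (λ.λ.λ.2) (λ.λ.λ.2)
  [3] λ.λ.λ.λ.λ.2

Term B:
  start: (λ.(λ.λ.λ.2) 0) (λ.λ.λ.2)
  [1] (λ.λ.λ.2) (λ.λ.λ.2)
  [2] λ.λ.λ.λ.λ.2

Answer: SAME — A ⇓ λ.λ.λ.λ.λ.2, B ⇓ λ.λ.λ.λ.λ.2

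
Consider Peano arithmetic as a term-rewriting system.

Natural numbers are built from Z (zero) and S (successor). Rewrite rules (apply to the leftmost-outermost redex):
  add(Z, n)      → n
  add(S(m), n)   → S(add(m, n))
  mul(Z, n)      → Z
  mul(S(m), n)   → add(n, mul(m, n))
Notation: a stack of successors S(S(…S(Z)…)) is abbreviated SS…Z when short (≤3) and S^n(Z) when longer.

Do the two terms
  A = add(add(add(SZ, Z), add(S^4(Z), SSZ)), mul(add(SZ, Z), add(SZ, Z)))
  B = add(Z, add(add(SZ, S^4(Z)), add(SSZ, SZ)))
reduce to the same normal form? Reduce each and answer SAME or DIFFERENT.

Answer: SAME — A ⇓ S^8(Z), B ⇓ S^8(Z)

Derivation:
Term A:
  start: add(add(add(SZ, Z), add(S^4(Z), SSZ)), mul(add(SZ, Z), add(SZ, Z)))
  →1  add(add(S(add(Z, Z)), add(S^4(Z), SSZ)), mul(add(SZ, Z), add(SZ, Z)))
  →2  add(S(add(add(Z, Z), add(S^4(Z), SSZ))), mul(add(SZ, Z), add(SZ, Z)))
  →3  S(add(add(add(Z, Z), add(S^4(Z), SSZ)), mul(add(SZ, Z), add(SZ, Z))))
  →4  S(add(add(Z, add(S^4(Z), SSZ)), mul(add(SZ, Z), add(SZ, Z))))
  →5  S(add(add(S^4(Z), SSZ), mul(add(SZ, Z), add(SZ, Z))))
  →6  S(add(S(add(SSSZ, SSZ)), mul(add(SZ, Z), add(SZ, Z))))
  →7  S(S(add(add(SSSZ, SSZ), mul(add(SZ, Z), add(SZ, Z)))))
  →8  S(S(add(S(add(SSZ, SSZ)), mul(add(SZ, Z), add(SZ, Z)))))
  →9  S(S(S(add(add(SSZ, SSZ), mul(add(SZ, Z), add(SZ, Z))))))
  →10  S(S(S(add(S(add(SZ, SSZ)), mul(add(SZ, Z), add(SZ, Z))))))
  →11  S(S(S(S(add(add(SZ, SSZ), mul(add(SZ, Z), add(SZ, Z)))))))
  →12  S(S(S(S(add(S(add(Z, SSZ)), mul(add(SZ, Z), add(SZ, Z)))))))
  →13  S(S(S(S(S(add(add(Z, SSZ), mul(add(SZ, Z), add(SZ, Z))))))))
  →14  S(S(S(S(S(add(SSZ, mul(add(SZ, Z), add(SZ, Z))))))))
  →15  S(S(S(S(S(S(add(SZ, mul(add(SZ, Z), add(SZ, Z)))))))))
  →16  S(S(S(S(S(S(S(add(Z, mul(add(SZ, Z), add(SZ, Z))))))))))
  →17  S(S(S(S(S(S(S(mul(add(SZ, Z), add(SZ, Z)))))))))
  →18  S(S(S(S(S(S(S(mul(S(add(Z, Z)), add(SZ, Z)))))))))
  →19  S(S(S(S(S(S(S(add(add(SZ, Z), mul(add(Z, Z), add(SZ, Z))))))))))
  →20  S(S(S(S(S(S(S(add(S(add(Z, Z)), mul(add(Z, Z), add(SZ, Z))))))))))
  →21  S(S(S(S(S(S(S(S(add(add(Z, Z), mul(add(Z, Z), add(SZ, Z)))))))))))
  →22  S(S(S(S(S(S(S(S(add(Z, mul(add(Z, Z), add(SZ, Z)))))))))))
  →23  S(S(S(S(S(S(S(S(mul(add(Z, Z), add(SZ, Z))))))))))
  →24  S(S(S(S(S(S(S(S(mul(Z, add(SZ, Z))))))))))
  →25  S^8(Z)

Term B:
  start: add(Z, add(add(SZ, S^4(Z)), add(SSZ, SZ)))
  →1  add(add(SZ, S^4(Z)), add(SSZ, SZ))
  →2  add(S(add(Z, S^4(Z))), add(SSZ, SZ))
  →3  S(add(add(Z, S^4(Z)), add(SSZ, SZ)))
  →4  S(add(S^4(Z), add(SSZ, SZ)))
  →5  S(S(add(SSSZ, add(SSZ, SZ))))
  →6  S(S(S(add(SSZ, add(SSZ, SZ)))))
  →7  S(S(S(S(add(SZ, add(SSZ, SZ))))))
  →8  S(S(S(S(S(add(Z, add(SSZ, SZ)))))))
  →9  S(S(S(S(S(add(SSZ, SZ))))))
  →10  S(S(S(S(S(S(add(SZ, SZ)))))))
  →11  S(S(S(S(S(S(S(add(Z, SZ))))))))
  →12  S^8(Z)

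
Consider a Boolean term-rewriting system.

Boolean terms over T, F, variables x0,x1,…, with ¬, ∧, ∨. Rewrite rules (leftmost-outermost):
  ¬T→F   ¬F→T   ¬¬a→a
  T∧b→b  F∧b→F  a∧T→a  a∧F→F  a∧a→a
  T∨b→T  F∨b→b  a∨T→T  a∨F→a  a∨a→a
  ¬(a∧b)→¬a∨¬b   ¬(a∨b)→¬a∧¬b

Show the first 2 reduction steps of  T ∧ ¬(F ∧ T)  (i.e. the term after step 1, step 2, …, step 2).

  start: T ∧ ¬(F ∧ T)
  step 1: ¬(F ∧ T)
  step 2: ¬F ∨ ¬T

Answer: after 2 steps: ¬F ∨ ¬T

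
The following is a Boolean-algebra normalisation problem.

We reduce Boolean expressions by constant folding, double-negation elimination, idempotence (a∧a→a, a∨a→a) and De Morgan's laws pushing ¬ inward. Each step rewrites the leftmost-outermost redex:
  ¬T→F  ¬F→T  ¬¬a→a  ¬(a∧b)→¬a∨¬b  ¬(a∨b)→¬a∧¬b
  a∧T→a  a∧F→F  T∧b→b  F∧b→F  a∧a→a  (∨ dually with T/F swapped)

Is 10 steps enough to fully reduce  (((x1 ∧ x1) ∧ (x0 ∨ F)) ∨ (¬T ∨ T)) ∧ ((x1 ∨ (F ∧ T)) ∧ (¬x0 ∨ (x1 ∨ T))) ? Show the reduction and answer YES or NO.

Answer: YES — reaches normal form x1 in 10 ≤ 10 steps

Derivation:
  start: (((x1 ∧ x1) ∧ (x0 ∨ F)) ∨ (¬T ∨ T)) ∧ ((x1 ∨ (F ∧ T)) ∧ (¬x0 ∨ (x1 ∨ T)))
  →1  ((x1 ∧ (x0 ∨ F)) ∨ (¬T ∨ T)) ∧ ((x1 ∨ (F ∧ T)) ∧ (¬x0 ∨ (x1 ∨ T)))
  →2  ((x1 ∧ x0) ∨ (¬T ∨ T)) ∧ ((x1 ∨ (F ∧ T)) ∧ (¬x0 ∨ (x1 ∨ T)))
  →3  ((x1 ∧ x0) ∨ T) ∧ ((x1 ∨ (F ∧ T)) ∧ (¬x0 ∨ (x1 ∨ T)))
  →4  T ∧ ((x1 ∨ (F ∧ T)) ∧ (¬x0 ∨ (x1 ∨ T)))
  →5  (x1 ∨ (F ∧ T)) ∧ (¬x0 ∨ (x1 ∨ T))
  →6  (x1 ∨ F) ∧ (¬x0 ∨ (x1 ∨ T))
  →7  x1 ∧ (¬x0 ∨ (x1 ∨ T))
  →8  x1 ∧ (¬x0 ∨ T)
  →9  x1 ∧ T
  →10  x1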